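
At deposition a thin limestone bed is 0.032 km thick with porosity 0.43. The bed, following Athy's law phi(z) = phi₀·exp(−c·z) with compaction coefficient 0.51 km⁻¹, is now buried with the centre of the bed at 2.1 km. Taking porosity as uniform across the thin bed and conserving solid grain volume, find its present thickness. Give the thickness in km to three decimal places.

0.021 km

Porosity at 2.1 km: phi = 0.43·exp(−0.51×2.1) = 0.1473
Solid-volume conservation: h(1−phi) = h₀(1−phi₀) ⇒ h = h₀·(1−phi₀)/(1−phi)
h = 0.032 × (1 − 0.43)/(1 − 0.1473) = 0.032 × 0.6685 = 0.0214 km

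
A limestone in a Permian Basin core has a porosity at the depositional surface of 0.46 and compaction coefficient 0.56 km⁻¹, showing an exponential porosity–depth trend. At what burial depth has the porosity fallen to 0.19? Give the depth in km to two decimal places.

1.58 km

Invert Athy's law: d = ln(phi₀/phi) / β
d = ln(0.46/0.19) / 0.56 = ln(2.421) / 0.56 = 0.8842 / 0.56 = 1.579 km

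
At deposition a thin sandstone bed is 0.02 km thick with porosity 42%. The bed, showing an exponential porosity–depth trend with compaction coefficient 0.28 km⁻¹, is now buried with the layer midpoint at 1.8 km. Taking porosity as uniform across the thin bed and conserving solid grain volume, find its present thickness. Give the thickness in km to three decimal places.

Porosity at 1.8 km: phi = 0.42·exp(−0.28×1.8) = 0.2537
Solid-volume conservation: h(1−phi) = h₀(1−phi₀) ⇒ h = h₀·(1−phi₀)/(1−phi)
h = 0.02 × (1 − 0.42)/(1 − 0.2537) = 0.02 × 0.7772 = 0.0155 km

0.016 km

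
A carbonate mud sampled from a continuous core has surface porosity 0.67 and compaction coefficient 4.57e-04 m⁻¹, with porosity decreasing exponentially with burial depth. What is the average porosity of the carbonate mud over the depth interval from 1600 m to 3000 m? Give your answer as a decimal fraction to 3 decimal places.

Working in km (1 km = 1000 m; β in km⁻¹ = β in m⁻¹ × 1000):
⟨n⟩ = (1/(Z₂−Z₁)) ∫ n₀ e^(−βZ) dZ = n₀·(e^(−β·Z₁) − e^(−β·Z₂)) / (β·(Z₂−Z₁))
e^(−0.457×1.6) = 0.4813; e^(−0.457×3) = 0.2539
⟨n⟩ = 0.67 × (0.4813 − 0.2539) / (0.457 × 1.4) = 0.67 × 0.3555 = 0.2382

0.238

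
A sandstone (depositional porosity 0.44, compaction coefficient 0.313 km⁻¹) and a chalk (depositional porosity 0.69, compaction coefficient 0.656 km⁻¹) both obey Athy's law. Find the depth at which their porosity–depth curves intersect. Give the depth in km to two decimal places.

1.31 km

Set phi₀ₐ e^(−cₐZ) = phi₀ᵦ e^(−cᵦZ) ⇒ ln(phi₀ₐ/phi₀ᵦ) = (cₐ − cᵦ)·Z
Z = ln(0.44/0.69) / (0.313 − 0.656) = -0.4499 / -0.343 = 1.312 km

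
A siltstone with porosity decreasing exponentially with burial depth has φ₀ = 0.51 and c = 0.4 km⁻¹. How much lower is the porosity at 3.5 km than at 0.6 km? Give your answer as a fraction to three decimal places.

0.275

φ(0.6) = 0.51·e^(−0.4×0.6) = 0.4012
φ(3.5) = 0.51·e^(−0.4×3.5) = 0.1258
Δφ = 0.4012 − 0.1258 = 0.2754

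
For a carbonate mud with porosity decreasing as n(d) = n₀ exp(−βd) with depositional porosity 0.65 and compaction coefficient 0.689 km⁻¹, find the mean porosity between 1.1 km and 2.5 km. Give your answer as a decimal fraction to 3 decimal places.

⟨n⟩ = (1/(d₂−d₁)) ∫ n₀ e^(−βd) dd = n₀·(e^(−β·d₁) − e^(−β·d₂)) / (β·(d₂−d₁))
e^(−0.689×1.1) = 0.4686; e^(−0.689×2.5) = 0.1786
⟨n⟩ = 0.65 × (0.4686 − 0.1786) / (0.689 × 1.4) = 0.65 × 0.3007 = 0.1954

0.195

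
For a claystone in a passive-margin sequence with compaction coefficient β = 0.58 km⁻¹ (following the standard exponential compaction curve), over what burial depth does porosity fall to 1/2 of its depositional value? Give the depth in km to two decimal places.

1.20 km

phi/phi₀ = 1/2 ⇒ exp(−β·d) = 1/2 ⇒ d = ln(2) / β
d = 0.6931 / 0.58 = 1.195 km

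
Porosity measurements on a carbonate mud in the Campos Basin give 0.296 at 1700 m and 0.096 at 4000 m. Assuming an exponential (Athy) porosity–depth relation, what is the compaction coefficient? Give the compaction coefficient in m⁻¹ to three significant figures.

Working in km (1 km = 1000 m; β in km⁻¹ = β in m⁻¹ × 1000):
Athy: n(z) = n₀ e^(−βz) ⇒ n₁/n₂ = e^{β(z₂−z₁)} ⇒ β = ln(n₁/n₂)/(z₂−z₁)
β = ln(0.296/0.096) / (4 − 1.7) = ln(3.083) / 2.3 = 1.1260 / 2.3 = 0.4896 km⁻¹

0.000490 m⁻¹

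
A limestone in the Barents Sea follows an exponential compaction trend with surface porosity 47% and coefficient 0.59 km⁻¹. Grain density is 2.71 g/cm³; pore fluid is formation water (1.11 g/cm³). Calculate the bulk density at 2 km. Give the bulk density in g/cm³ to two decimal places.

Porosity at depth: phi = 0.47·exp(−0.59×2) = 0.47×0.3073 = 0.1444
Bulk density: ρ_b = (1−phi)ρ_g + phi·ρ_f = 0.8556×2.71 + 0.1444×1.11
       = 2.319 + 0.160 = 2.479 g/cm³

2.48 g/cm³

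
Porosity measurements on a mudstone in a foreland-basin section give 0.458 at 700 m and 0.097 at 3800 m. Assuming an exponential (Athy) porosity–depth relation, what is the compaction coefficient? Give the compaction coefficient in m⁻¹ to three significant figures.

0.000501 m⁻¹

Working in km (1 km = 1000 m; c in km⁻¹ = c in m⁻¹ × 1000):
Athy: φ(z) = φ₀ e^(−cz) ⇒ φ₁/φ₂ = e^{c(z₂−z₁)} ⇒ c = ln(φ₁/φ₂)/(z₂−z₁)
c = ln(0.458/0.097) / (3.8 − 0.7) = ln(4.722) / 3.1 = 1.5522 / 3.1 = 0.5007 km⁻¹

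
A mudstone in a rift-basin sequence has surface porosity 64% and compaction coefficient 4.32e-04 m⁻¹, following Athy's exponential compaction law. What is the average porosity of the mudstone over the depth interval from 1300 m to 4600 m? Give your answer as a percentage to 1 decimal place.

19.4%

Working in km (1 km = 1000 m; β in km⁻¹ = β in m⁻¹ × 1000):
⟨n⟩ = (1/(Z₂−Z₁)) ∫ n₀ e^(−βZ) dZ = n₀·(e^(−β·Z₁) − e^(−β·Z₂)) / (β·(Z₂−Z₁))
e^(−0.432×1.3) = 0.5703; e^(−0.432×4.6) = 0.1371
⟨n⟩ = 0.64 × (0.5703 − 0.1371) / (0.432 × 3.3) = 0.64 × 0.3039 = 0.1945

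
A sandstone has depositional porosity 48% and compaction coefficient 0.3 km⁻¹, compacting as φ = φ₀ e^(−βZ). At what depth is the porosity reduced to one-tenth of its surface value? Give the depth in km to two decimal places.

φ/φ₀ = 1/10 ⇒ exp(−β·Z) = 1/10 ⇒ Z = ln(10) / β
Z = 2.3026 / 0.3 = 7.675 km

7.68 km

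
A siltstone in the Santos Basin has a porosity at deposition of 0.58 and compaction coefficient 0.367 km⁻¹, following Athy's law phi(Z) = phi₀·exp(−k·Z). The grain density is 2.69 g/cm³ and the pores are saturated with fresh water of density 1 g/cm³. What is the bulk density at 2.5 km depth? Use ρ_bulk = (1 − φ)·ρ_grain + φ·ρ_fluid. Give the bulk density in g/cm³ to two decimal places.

Porosity at depth: phi = 0.58·exp(−0.367×2.5) = 0.58×0.3995 = 0.2317
Bulk density: ρ_b = (1−phi)ρ_g + phi·ρ_f = 0.7683×2.69 + 0.2317×1
       = 2.067 + 0.232 = 2.298 g/cm³

2.30 g/cm³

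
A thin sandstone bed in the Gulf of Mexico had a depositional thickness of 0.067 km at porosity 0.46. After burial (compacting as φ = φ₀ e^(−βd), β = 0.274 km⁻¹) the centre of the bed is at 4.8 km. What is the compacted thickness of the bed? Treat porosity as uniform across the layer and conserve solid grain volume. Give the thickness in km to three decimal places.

0.041 km

Porosity at 4.8 km: φ = 0.46·exp(−0.274×4.8) = 0.1235
Solid-volume conservation: h(1−φ) = h₀(1−φ₀) ⇒ h = h₀·(1−φ₀)/(1−φ)
h = 0.067 × (1 − 0.46)/(1 − 0.1235) = 0.067 × 0.6161 = 0.0413 km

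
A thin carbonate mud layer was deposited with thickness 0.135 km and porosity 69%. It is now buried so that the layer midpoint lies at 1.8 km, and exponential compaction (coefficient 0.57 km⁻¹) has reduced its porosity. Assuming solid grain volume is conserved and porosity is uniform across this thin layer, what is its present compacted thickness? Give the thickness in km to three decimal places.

Porosity at 1.8 km: φ = 0.69·exp(−0.57×1.8) = 0.2473
Solid-volume conservation: h(1−φ) = h₀(1−φ₀) ⇒ h = h₀·(1−φ₀)/(1−φ)
h = 0.135 × (1 − 0.69)/(1 − 0.2473) = 0.135 × 0.4119 = 0.0556 km

0.056 km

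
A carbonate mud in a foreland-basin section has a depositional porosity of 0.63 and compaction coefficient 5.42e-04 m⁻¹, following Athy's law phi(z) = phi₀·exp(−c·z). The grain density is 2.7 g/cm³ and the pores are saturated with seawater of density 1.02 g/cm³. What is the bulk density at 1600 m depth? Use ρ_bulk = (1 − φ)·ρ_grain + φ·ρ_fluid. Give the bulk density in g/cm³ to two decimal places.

2.26 g/cm³

Working in km (1 km = 1000 m; c in km⁻¹ = c in m⁻¹ × 1000):
Porosity at depth: phi = 0.63·exp(−0.542×1.6) = 0.63×0.4201 = 0.2647
Bulk density: ρ_b = (1−phi)ρ_g + phi·ρ_f = 0.7353×2.7 + 0.2647×1.02
       = 1.985 + 0.270 = 2.255 g/cm³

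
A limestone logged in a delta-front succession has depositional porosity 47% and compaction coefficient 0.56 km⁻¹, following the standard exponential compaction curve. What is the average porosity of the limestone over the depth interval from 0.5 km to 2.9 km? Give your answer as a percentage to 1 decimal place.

19.5%

⟨n⟩ = (1/(Z₂−Z₁)) ∫ n₀ e^(−βZ) dZ = n₀·(e^(−β·Z₁) − e^(−β·Z₂)) / (β·(Z₂−Z₁))
e^(−0.56×0.5) = 0.7558; e^(−0.56×2.9) = 0.1971
⟨n⟩ = 0.47 × (0.7558 − 0.1971) / (0.56 × 2.4) = 0.47 × 0.4157 = 0.1954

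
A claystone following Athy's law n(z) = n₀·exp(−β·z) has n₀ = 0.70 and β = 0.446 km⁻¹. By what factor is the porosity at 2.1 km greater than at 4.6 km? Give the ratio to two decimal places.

3.05

n(z₁)/n(z₂) = e^(−β·z₁)/e^(−β·z₂) = e^{β(z₂−z₁)}
= exp(0.446 × 2.5) = exp(1.115) = 3.0496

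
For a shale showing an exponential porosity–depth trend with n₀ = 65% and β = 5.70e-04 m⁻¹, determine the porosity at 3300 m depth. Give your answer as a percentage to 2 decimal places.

Working in km (1 km = 1000 m; β in km⁻¹ = β in m⁻¹ × 1000):
n = n₀·exp(−β·Z) = 0.65 × exp(−0.57 × 3.3) = 0.65 × exp(−1.881)
  = 0.65 × 0.1524 = 0.0991

9.91%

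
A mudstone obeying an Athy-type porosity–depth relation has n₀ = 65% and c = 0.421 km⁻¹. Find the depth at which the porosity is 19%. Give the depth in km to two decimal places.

Invert Athy's law: d = ln(n₀/n) / c
d = ln(0.65/0.19) / 0.421 = ln(3.421) / 0.421 = 1.2299 / 0.421 = 2.921 km

2.92 km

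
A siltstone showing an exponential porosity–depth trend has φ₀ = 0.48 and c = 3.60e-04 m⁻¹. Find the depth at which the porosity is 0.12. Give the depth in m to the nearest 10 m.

Working in km (1 km = 1000 m; c in km⁻¹ = c in m⁻¹ × 1000):
Invert Athy's law: d = ln(φ₀/φ) / c
d = ln(0.48/0.12) / 0.36 = ln(4) / 0.36 = 1.3863 / 0.36 = 3.851 km

3850 m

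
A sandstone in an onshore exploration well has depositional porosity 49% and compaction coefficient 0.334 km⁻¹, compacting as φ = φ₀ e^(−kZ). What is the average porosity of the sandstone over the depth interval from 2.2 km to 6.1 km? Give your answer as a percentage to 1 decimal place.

⟨φ⟩ = (1/(Z₂−Z₁)) ∫ φ₀ e^(−kZ) dZ = φ₀·(e^(−k·Z₁) − e^(−k·Z₂)) / (k·(Z₂−Z₁))
e^(−0.334×2.2) = 0.4796; e^(−0.334×6.1) = 0.1304
⟨φ⟩ = 0.49 × (0.4796 − 0.1304) / (0.334 × 3.9) = 0.49 × 0.2681 = 0.1314

13.1%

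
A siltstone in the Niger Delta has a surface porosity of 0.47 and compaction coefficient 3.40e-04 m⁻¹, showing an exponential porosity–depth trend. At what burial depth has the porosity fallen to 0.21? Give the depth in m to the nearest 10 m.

Working in km (1 km = 1000 m; c in km⁻¹ = c in m⁻¹ × 1000):
Invert Athy's law: d = ln(phi₀/phi) / c
d = ln(0.47/0.21) / 0.34 = ln(2.238) / 0.34 = 0.8056 / 0.34 = 2.369 km

2370 m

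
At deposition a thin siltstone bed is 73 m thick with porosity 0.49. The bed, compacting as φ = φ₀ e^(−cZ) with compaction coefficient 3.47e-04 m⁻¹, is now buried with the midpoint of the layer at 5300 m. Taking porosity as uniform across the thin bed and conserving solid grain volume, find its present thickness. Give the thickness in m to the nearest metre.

40 m

Working in km (1 km = 1000 m; c in km⁻¹ = c in m⁻¹ × 1000):
Porosity at 5.3 km: φ = 0.49·exp(−0.347×5.3) = 0.0779
Solid-volume conservation: h(1−φ) = h₀(1−φ₀) ⇒ h = h₀·(1−φ₀)/(1−φ)
h = 0.073 × (1 − 0.49)/(1 − 0.0779) = 0.073 × 0.5531 = 0.0404 km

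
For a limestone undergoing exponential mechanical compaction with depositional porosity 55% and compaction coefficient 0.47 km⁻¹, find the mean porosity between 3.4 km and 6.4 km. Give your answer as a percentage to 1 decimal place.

⟨phi⟩ = (1/(z₂−z₁)) ∫ phi₀ e^(−βz) dz = phi₀·(e^(−β·z₁) − e^(−β·z₂)) / (β·(z₂−z₁))
e^(−0.47×3.4) = 0.2023; e^(−0.47×6.4) = 0.0494
⟨phi⟩ = 0.55 × (0.2023 − 0.0494) / (0.47 × 3) = 0.55 × 0.1084 = 0.0596

6.0%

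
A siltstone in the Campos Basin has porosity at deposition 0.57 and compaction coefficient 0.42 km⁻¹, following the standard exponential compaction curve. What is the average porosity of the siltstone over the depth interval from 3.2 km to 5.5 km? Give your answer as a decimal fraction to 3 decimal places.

⟨φ⟩ = (1/(d₂−d₁)) ∫ φ₀ e^(−kd) dd = φ₀·(e^(−k·d₁) − e^(−k·d₂)) / (k·(d₂−d₁))
e^(−0.42×3.2) = 0.2608; e^(−0.42×5.5) = 0.0993
⟨φ⟩ = 0.57 × (0.2608 − 0.0993) / (0.42 × 2.3) = 0.57 × 0.1672 = 0.0953

0.095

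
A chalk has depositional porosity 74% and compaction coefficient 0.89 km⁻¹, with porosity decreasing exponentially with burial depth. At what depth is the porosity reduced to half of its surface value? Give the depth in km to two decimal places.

n/n₀ = 1/2 ⇒ exp(−k·d) = 1/2 ⇒ d = ln(2) / k
d = 0.6931 / 0.89 = 0.779 km

0.78 km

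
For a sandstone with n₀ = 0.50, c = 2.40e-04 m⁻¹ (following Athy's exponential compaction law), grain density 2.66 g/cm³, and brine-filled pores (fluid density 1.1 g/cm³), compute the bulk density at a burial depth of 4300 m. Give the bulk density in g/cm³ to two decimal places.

Working in km (1 km = 1000 m; c in km⁻¹ = c in m⁻¹ × 1000):
Porosity at depth: n = 0.5·exp(−0.24×4.3) = 0.5×0.3563 = 0.1781
Bulk density: ρ_b = (1−n)ρ_g + n·ρ_f = 0.8219×2.66 + 0.1781×1.1
       = 2.186 + 0.196 = 2.382 g/cm³

2.38 g/cm³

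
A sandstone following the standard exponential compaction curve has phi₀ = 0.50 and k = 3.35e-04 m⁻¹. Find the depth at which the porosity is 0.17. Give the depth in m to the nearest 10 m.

Working in km (1 km = 1000 m; k in km⁻¹ = k in m⁻¹ × 1000):
Invert Athy's law: Z = ln(phi₀/phi) / k
Z = ln(0.5/0.17) / 0.335 = ln(2.941) / 0.335 = 1.0788 / 0.335 = 3.220 km

3220 m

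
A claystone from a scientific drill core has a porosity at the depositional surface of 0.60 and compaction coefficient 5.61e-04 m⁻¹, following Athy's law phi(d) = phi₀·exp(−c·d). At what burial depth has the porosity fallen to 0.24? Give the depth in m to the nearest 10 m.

Working in km (1 km = 1000 m; c in km⁻¹ = c in m⁻¹ × 1000):
Invert Athy's law: d = ln(phi₀/phi) / c
d = ln(0.6/0.24) / 0.561 = ln(2.5) / 0.561 = 0.9163 / 0.561 = 1.633 km

1630 m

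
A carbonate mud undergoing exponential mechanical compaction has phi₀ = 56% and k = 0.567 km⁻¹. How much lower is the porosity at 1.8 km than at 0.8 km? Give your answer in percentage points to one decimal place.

phi(0.8) = 0.56·e^(−0.567×0.8) = 0.3558
phi(1.8) = 0.56·e^(−0.567×1.8) = 0.2018
Δphi = 0.3558 − 0.2018 = 0.1540

15.4 percentage points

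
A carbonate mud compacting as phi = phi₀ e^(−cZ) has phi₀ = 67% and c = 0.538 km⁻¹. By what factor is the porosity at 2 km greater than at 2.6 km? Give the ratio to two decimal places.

phi(Z₁)/phi(Z₂) = e^(−c·Z₁)/e^(−c·Z₂) = e^{c(Z₂−Z₁)}
= exp(0.538 × 0.6) = exp(0.3228) = 1.3810

1.38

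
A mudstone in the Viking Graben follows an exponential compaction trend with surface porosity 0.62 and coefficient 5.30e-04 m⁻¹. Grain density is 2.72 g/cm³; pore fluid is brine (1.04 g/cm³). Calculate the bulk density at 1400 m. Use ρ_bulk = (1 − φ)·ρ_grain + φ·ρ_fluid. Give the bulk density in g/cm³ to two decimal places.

Working in km (1 km = 1000 m; k in km⁻¹ = k in m⁻¹ × 1000):
Porosity at depth: phi = 0.62·exp(−0.53×1.4) = 0.62×0.4762 = 0.2952
Bulk density: ρ_b = (1−phi)ρ_g + phi·ρ_f = 0.7048×2.72 + 0.2952×1.04
       = 1.917 + 0.307 = 2.224 g/cm³

2.22 g/cm³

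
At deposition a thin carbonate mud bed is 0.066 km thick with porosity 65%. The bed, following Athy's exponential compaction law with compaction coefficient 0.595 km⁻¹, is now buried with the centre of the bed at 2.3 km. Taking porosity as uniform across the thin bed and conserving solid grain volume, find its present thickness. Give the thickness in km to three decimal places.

0.028 km

Porosity at 2.3 km: φ = 0.65·exp(−0.595×2.3) = 0.1654
Solid-volume conservation: h(1−φ) = h₀(1−φ₀) ⇒ h = h₀·(1−φ₀)/(1−φ)
h = 0.066 × (1 − 0.65)/(1 − 0.1654) = 0.066 × 0.4194 = 0.0277 km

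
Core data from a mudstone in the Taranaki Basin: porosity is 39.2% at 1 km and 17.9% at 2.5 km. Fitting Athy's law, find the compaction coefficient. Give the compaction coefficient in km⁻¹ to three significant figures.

0.523 km⁻¹

Athy: n(d) = n₀ e^(−βd) ⇒ n₁/n₂ = e^{β(d₂−d₁)} ⇒ β = ln(n₁/n₂)/(d₂−d₁)
β = ln(0.392/0.179) / (2.5 − 1) = ln(2.19) / 1.5 = 0.7839 / 1.5 = 0.5226 km⁻¹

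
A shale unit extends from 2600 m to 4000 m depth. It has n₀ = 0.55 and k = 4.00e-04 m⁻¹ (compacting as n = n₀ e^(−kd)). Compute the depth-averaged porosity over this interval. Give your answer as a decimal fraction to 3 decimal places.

0.149

Working in km (1 km = 1000 m; k in km⁻¹ = k in m⁻¹ × 1000):
⟨n⟩ = (1/(d₂−d₁)) ∫ n₀ e^(−kd) dd = n₀·(e^(−k·d₁) − e^(−k·d₂)) / (k·(d₂−d₁))
e^(−0.4×2.6) = 0.3535; e^(−0.4×4) = 0.2019
⟨n⟩ = 0.55 × (0.3535 − 0.2019) / (0.4 × 1.4) = 0.55 × 0.2706 = 0.1489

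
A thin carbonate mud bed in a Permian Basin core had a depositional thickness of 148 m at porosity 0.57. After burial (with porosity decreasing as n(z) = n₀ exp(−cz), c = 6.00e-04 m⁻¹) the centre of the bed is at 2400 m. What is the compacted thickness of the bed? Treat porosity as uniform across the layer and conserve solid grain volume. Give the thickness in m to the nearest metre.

Working in km (1 km = 1000 m; c in km⁻¹ = c in m⁻¹ × 1000):
Porosity at 2.4 km: n = 0.57·exp(−0.6×2.4) = 0.1350
Solid-volume conservation: h(1−n) = h₀(1−n₀) ⇒ h = h₀·(1−n₀)/(1−n)
h = 0.148 × (1 − 0.57)/(1 − 0.1350) = 0.148 × 0.4971 = 0.0736 km

74 m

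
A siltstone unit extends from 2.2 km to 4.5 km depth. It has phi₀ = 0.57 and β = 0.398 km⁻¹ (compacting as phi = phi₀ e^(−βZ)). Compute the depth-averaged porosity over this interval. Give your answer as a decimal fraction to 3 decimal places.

⟨phi⟩ = (1/(Z₂−Z₁)) ∫ phi₀ e^(−βZ) dZ = phi₀·(e^(−β·Z₁) − e^(−β·Z₂)) / (β·(Z₂−Z₁))
e^(−0.398×2.2) = 0.4166; e^(−0.398×4.5) = 0.1668
⟨phi⟩ = 0.57 × (0.4166 − 0.1668) / (0.398 × 2.3) = 0.57 × 0.2729 = 0.1556

0.156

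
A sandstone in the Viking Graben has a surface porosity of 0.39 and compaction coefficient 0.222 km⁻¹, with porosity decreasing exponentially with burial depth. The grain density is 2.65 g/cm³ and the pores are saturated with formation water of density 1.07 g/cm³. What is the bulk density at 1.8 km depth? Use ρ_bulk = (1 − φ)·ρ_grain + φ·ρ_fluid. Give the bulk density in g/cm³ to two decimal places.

Porosity at depth: phi = 0.39·exp(−0.222×1.8) = 0.39×0.6706 = 0.2615
Bulk density: ρ_b = (1−phi)ρ_g + phi·ρ_f = 0.7385×2.65 + 0.2615×1.07
       = 1.957 + 0.280 = 2.237 g/cm³

2.24 g/cm³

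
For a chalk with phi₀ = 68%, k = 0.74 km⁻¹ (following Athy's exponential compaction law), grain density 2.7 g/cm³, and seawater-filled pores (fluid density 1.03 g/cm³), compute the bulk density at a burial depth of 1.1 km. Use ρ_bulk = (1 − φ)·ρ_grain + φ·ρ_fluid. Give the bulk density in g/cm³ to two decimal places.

2.20 g/cm³

Porosity at depth: phi = 0.68·exp(−0.74×1.1) = 0.68×0.4431 = 0.3013
Bulk density: ρ_b = (1−phi)ρ_g + phi·ρ_f = 0.6987×2.7 + 0.3013×1.03
       = 1.887 + 0.310 = 2.197 g/cm³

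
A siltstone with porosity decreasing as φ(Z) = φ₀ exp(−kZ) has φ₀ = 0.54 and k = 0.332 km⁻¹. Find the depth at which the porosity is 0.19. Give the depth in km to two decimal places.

Invert Athy's law: Z = ln(φ₀/φ) / k
Z = ln(0.54/0.19) / 0.332 = ln(2.842) / 0.332 = 1.0445 / 0.332 = 3.146 km

3.15 km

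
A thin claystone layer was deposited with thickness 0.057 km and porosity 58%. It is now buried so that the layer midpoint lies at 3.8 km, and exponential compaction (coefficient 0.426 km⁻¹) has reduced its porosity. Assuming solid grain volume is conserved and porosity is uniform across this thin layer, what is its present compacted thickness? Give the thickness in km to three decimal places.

0.027 km

Porosity at 3.8 km: φ = 0.58·exp(−0.426×3.8) = 0.1149
Solid-volume conservation: h(1−φ) = h₀(1−φ₀) ⇒ h = h₀·(1−φ₀)/(1−φ)
h = 0.057 × (1 − 0.58)/(1 − 0.1149) = 0.057 × 0.4745 = 0.0270 km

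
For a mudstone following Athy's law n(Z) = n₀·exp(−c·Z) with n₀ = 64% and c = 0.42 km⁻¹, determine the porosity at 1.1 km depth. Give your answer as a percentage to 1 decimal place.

n = n₀·exp(−c·Z) = 0.64 × exp(−0.42 × 1.1) = 0.64 × exp(−0.462)
  = 0.64 × 0.6300 = 0.4032

40.3%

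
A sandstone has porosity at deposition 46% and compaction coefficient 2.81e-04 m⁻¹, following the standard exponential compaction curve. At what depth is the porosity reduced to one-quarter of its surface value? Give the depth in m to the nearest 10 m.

4930 m

Working in km (1 km = 1000 m; k in km⁻¹ = k in m⁻¹ × 1000):
n/n₀ = 1/4 ⇒ exp(−k·z) = 1/4 ⇒ z = ln(4) / k
z = 1.3863 / 0.281 = 4.933 km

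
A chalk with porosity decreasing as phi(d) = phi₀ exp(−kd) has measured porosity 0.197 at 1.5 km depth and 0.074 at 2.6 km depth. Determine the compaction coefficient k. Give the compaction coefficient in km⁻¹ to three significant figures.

0.890 km⁻¹

Athy: phi(d) = phi₀ e^(−kd) ⇒ phi₁/phi₂ = e^{k(d₂−d₁)} ⇒ k = ln(phi₁/phi₂)/(d₂−d₁)
k = ln(0.197/0.074) / (2.6 − 1.5) = ln(2.662) / 1.1 = 0.9791 / 1.1 = 0.8901 km⁻¹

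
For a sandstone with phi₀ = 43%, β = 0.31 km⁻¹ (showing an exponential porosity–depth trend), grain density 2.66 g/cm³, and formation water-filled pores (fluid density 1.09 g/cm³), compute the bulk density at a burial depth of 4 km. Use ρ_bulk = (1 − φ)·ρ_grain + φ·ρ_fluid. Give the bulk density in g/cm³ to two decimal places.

2.46 g/cm³

Porosity at depth: phi = 0.43·exp(−0.31×4) = 0.43×0.2894 = 0.1244
Bulk density: ρ_b = (1−phi)ρ_g + phi·ρ_f = 0.8756×2.66 + 0.1244×1.09
       = 2.329 + 0.136 = 2.465 g/cm³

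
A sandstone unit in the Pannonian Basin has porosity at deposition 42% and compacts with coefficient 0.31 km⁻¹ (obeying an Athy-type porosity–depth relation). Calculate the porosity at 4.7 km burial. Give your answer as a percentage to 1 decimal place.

9.8%

φ = φ₀·exp(−c·z) = 0.42 × exp(−0.31 × 4.7) = 0.42 × exp(−1.457)
  = 0.42 × 0.2329 = 0.0978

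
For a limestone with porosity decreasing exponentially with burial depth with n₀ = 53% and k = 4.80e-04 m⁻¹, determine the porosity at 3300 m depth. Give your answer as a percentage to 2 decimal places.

Working in km (1 km = 1000 m; k in km⁻¹ = k in m⁻¹ × 1000):
n = n₀·exp(−k·d) = 0.53 × exp(−0.48 × 3.3) = 0.53 × exp(−1.584)
  = 0.53 × 0.2052 = 0.1087

10.87%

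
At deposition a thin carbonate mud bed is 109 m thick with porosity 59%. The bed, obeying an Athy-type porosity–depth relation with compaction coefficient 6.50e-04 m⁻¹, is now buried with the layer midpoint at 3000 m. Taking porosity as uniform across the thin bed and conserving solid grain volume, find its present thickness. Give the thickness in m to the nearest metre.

Working in km (1 km = 1000 m; β in km⁻¹ = β in m⁻¹ × 1000):
Porosity at 3 km: n = 0.59·exp(−0.65×3) = 0.0839
Solid-volume conservation: h(1−n) = h₀(1−n₀) ⇒ h = h₀·(1−n₀)/(1−n)
h = 0.109 × (1 − 0.59)/(1 − 0.0839) = 0.109 × 0.4476 = 0.0488 km

49 m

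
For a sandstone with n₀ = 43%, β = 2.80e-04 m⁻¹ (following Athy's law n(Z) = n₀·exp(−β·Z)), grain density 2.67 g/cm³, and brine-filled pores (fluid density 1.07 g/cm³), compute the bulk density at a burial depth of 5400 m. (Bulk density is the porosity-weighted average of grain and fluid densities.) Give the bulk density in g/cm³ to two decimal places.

Working in km (1 km = 1000 m; β in km⁻¹ = β in m⁻¹ × 1000):
Porosity at depth: n = 0.43·exp(−0.28×5.4) = 0.43×0.2205 = 0.0948
Bulk density: ρ_b = (1−n)ρ_g + n·ρ_f = 0.9052×2.67 + 0.0948×1.07
       = 2.417 + 0.101 = 2.518 g/cm³

2.52 g/cm³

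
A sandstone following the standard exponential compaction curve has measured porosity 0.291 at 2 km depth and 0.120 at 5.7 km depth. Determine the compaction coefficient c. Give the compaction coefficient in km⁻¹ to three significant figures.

Athy: n(z) = n₀ e^(−cz) ⇒ n₁/n₂ = e^{c(z₂−z₁)} ⇒ c = ln(n₁/n₂)/(z₂−z₁)
c = ln(0.291/0.12) / (5.7 − 2) = ln(2.425) / 3.7 = 0.8858 / 3.7 = 0.2394 km⁻¹

0.239 km⁻¹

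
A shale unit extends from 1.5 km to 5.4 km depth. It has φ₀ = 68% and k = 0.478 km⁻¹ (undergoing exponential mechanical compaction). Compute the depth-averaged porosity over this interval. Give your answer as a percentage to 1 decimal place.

15.0%

⟨φ⟩ = (1/(Z₂−Z₁)) ∫ φ₀ e^(−kZ) dZ = φ₀·(e^(−k·Z₁) − e^(−k·Z₂)) / (k·(Z₂−Z₁))
e^(−0.478×1.5) = 0.4882; e^(−0.478×5.4) = 0.0757
⟨φ⟩ = 0.68 × (0.4882 − 0.0757) / (0.478 × 3.9) = 0.68 × 0.2213 = 0.1505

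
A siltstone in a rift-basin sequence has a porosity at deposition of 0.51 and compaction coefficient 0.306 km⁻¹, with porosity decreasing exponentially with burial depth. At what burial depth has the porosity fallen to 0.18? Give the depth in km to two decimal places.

3.40 km

Invert Athy's law: d = ln(n₀/n) / k
d = ln(0.51/0.18) / 0.306 = ln(2.833) / 0.306 = 1.0415 / 0.306 = 3.403 km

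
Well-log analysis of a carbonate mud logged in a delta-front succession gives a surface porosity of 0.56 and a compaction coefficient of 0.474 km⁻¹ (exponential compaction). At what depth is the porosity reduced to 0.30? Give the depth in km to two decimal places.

1.32 km

Invert Athy's law: Z = ln(phi₀/phi) / k
Z = ln(0.56/0.3) / 0.474 = ln(1.867) / 0.474 = 0.6242 / 0.474 = 1.317 km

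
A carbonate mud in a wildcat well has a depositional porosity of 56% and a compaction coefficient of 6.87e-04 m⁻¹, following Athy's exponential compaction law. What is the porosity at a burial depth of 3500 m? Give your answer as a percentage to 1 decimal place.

5.1%

Working in km (1 km = 1000 m; β in km⁻¹ = β in m⁻¹ × 1000):
phi = phi₀·exp(−β·Z) = 0.56 × exp(−0.687 × 3.5) = 0.56 × exp(−2.405)
  = 0.56 × 0.0903 = 0.0506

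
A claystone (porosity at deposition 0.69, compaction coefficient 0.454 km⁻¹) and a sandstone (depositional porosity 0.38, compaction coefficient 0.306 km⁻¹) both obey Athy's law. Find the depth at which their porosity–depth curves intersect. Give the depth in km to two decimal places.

Set n₀ₐ e^(−βₐZ) = n₀ᵦ e^(−βᵦZ) ⇒ ln(n₀ₐ/n₀ᵦ) = (βₐ − βᵦ)·Z
Z = ln(0.69/0.38) / (0.454 − 0.306) = 0.5965 / 0.148 = 4.031 km

4.03 km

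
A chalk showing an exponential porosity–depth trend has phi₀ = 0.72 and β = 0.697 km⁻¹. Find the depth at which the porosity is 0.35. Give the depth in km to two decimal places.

1.03 km

Invert Athy's law: d = ln(phi₀/phi) / β
d = ln(0.72/0.35) / 0.697 = ln(2.057) / 0.697 = 0.7213 / 0.697 = 1.035 km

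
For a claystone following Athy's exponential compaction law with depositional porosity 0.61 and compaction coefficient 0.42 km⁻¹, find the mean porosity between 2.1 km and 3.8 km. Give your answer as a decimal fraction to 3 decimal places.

⟨n⟩ = (1/(d₂−d₁)) ∫ n₀ e^(−cd) dd = n₀·(e^(−c·d₁) − e^(−c·d₂)) / (c·(d₂−d₁))
e^(−0.42×2.1) = 0.4140; e^(−0.42×3.8) = 0.2027
⟨n⟩ = 0.61 × (0.4140 − 0.2027) / (0.42 × 1.7) = 0.61 × 0.2959 = 0.1805

0.180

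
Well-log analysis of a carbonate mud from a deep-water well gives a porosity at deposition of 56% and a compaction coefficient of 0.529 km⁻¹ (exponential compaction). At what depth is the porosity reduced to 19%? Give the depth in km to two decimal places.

Invert Athy's law: d = ln(n₀/n) / k
d = ln(0.56/0.19) / 0.529 = ln(2.947) / 0.529 = 1.0809 / 0.529 = 2.043 km

2.04 km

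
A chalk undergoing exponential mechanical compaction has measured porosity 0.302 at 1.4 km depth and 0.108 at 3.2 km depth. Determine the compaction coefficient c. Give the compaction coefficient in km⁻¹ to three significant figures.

0.571 km⁻¹

Athy: n(d) = n₀ e^(−cd) ⇒ n₁/n₂ = e^{c(d₂−d₁)} ⇒ c = ln(n₁/n₂)/(d₂−d₁)
c = ln(0.302/0.108) / (3.2 − 1.4) = ln(2.796) / 1.8 = 1.0283 / 1.8 = 0.5713 km⁻¹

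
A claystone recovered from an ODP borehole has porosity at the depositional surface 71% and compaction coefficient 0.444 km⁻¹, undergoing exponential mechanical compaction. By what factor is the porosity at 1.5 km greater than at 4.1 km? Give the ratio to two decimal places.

φ(z₁)/φ(z₂) = e^(−β·z₁)/e^(−β·z₂) = e^{β(z₂−z₁)}
= exp(0.444 × 2.6) = exp(1.154) = 3.1721

3.17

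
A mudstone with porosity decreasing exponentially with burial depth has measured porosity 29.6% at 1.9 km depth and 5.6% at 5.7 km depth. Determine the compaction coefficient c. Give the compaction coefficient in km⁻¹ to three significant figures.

Athy: n(z) = n₀ e^(−cz) ⇒ n₁/n₂ = e^{c(z₂−z₁)} ⇒ c = ln(n₁/n₂)/(z₂−z₁)
c = ln(0.296/0.056) / (5.7 − 1.9) = ln(5.286) / 3.8 = 1.6650 / 3.8 = 0.4382 km⁻¹

0.438 km⁻¹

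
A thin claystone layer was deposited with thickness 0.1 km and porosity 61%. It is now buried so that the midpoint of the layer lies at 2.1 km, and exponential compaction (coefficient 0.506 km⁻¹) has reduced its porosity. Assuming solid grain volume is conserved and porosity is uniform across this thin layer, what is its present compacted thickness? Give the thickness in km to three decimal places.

0.049 km

Porosity at 2.1 km: φ = 0.61·exp(−0.506×2.1) = 0.2108
Solid-volume conservation: h(1−φ) = h₀(1−φ₀) ⇒ h = h₀·(1−φ₀)/(1−φ)
h = 0.1 × (1 − 0.61)/(1 − 0.2108) = 0.1 × 0.4942 = 0.0494 km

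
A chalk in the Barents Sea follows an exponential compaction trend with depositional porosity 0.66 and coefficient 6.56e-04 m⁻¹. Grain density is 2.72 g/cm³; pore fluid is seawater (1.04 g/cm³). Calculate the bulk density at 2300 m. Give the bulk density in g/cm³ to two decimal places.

2.47 g/cm³

Working in km (1 km = 1000 m; c in km⁻¹ = c in m⁻¹ × 1000):
Porosity at depth: n = 0.66·exp(−0.656×2.3) = 0.66×0.2212 = 0.1460
Bulk density: ρ_b = (1−n)ρ_g + n·ρ_f = 0.8540×2.72 + 0.1460×1.04
       = 2.323 + 0.152 = 2.475 g/cm³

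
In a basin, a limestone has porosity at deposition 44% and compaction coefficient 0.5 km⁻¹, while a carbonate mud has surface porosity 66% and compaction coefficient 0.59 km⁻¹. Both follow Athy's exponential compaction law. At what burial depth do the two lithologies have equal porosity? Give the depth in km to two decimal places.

Set n₀ₐ e^(−kₐZ) = n₀ᵦ e^(−kᵦZ) ⇒ ln(n₀ₐ/n₀ᵦ) = (kₐ − kᵦ)·Z
Z = ln(0.44/0.66) / (0.5 − 0.59) = -0.4055 / -0.09 = 4.505 km

4.51 km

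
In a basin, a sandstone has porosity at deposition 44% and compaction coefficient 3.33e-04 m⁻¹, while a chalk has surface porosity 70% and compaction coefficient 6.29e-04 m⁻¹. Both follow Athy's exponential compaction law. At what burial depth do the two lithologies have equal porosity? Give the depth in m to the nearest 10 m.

Working in km (1 km = 1000 m; c in km⁻¹ = c in m⁻¹ × 1000):
Set φ₀ₐ e^(−cₐZ) = φ₀ᵦ e^(−cᵦZ) ⇒ ln(φ₀ₐ/φ₀ᵦ) = (cₐ − cᵦ)·Z
Z = ln(0.44/0.7) / (0.333 − 0.629) = -0.4643 / -0.296 = 1.569 km

1570 m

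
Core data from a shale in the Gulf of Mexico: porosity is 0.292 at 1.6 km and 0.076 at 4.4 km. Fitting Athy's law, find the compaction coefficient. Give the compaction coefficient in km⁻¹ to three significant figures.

Athy: φ(z) = φ₀ e^(−kz) ⇒ φ₁/φ₂ = e^{k(z₂−z₁)} ⇒ k = ln(φ₁/φ₂)/(z₂−z₁)
k = ln(0.292/0.076) / (4.4 − 1.6) = ln(3.842) / 2.8 = 1.3460 / 2.8 = 0.4807 km⁻¹

0.481 km⁻¹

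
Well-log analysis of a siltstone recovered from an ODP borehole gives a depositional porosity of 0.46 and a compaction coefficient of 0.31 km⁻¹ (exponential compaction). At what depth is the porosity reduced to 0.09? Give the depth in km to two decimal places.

Invert Athy's law: z = ln(n₀/n) / c
z = ln(0.46/0.09) / 0.31 = ln(5.111) / 0.31 = 1.6314 / 0.31 = 5.263 km

5.26 km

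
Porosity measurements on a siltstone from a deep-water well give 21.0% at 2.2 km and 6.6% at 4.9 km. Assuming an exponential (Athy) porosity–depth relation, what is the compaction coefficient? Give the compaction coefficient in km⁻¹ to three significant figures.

Athy: n(Z) = n₀ e^(−βZ) ⇒ n₁/n₂ = e^{β(Z₂−Z₁)} ⇒ β = ln(n₁/n₂)/(Z₂−Z₁)
β = ln(0.21/0.066) / (4.9 − 2.2) = ln(3.182) / 2.7 = 1.1575 / 2.7 = 0.4287 km⁻¹

0.429 km⁻¹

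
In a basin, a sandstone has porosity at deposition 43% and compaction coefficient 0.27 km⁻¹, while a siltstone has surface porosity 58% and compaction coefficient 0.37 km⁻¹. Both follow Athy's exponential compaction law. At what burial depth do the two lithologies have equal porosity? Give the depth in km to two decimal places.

2.99 km

Set φ₀ₐ e^(−cₐZ) = φ₀ᵦ e^(−cᵦZ) ⇒ ln(φ₀ₐ/φ₀ᵦ) = (cₐ − cᵦ)·Z
Z = ln(0.43/0.58) / (0.27 − 0.37) = -0.2992 / -0.1 = 2.992 km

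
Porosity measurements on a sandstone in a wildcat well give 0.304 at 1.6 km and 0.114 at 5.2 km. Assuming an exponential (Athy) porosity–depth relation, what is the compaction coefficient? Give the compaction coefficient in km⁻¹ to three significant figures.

0.272 km⁻¹

Athy: n(Z) = n₀ e^(−cZ) ⇒ n₁/n₂ = e^{c(Z₂−Z₁)} ⇒ c = ln(n₁/n₂)/(Z₂−Z₁)
c = ln(0.304/0.114) / (5.2 − 1.6) = ln(2.667) / 3.6 = 0.9808 / 3.6 = 0.2725 km⁻¹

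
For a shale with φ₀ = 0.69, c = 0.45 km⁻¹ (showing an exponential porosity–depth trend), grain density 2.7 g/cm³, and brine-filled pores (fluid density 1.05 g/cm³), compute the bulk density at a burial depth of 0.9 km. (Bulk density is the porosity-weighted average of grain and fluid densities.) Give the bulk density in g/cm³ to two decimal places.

1.94 g/cm³

Porosity at depth: φ = 0.69·exp(−0.45×0.9) = 0.69×0.6670 = 0.4602
Bulk density: ρ_b = (1−φ)ρ_g + φ·ρ_f = 0.5398×2.7 + 0.4602×1.05
       = 1.457 + 0.483 = 1.941 g/cm³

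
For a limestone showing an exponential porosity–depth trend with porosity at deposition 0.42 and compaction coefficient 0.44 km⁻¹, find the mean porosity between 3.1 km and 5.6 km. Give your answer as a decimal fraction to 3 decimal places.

0.065

⟨phi⟩ = (1/(Z₂−Z₁)) ∫ phi₀ e^(−βZ) dZ = phi₀·(e^(−β·Z₁) − e^(−β·Z₂)) / (β·(Z₂−Z₁))
e^(−0.44×3.1) = 0.2556; e^(−0.44×5.6) = 0.0851
⟨phi⟩ = 0.42 × (0.2556 − 0.0851) / (0.44 × 2.5) = 0.42 × 0.1550 = 0.0651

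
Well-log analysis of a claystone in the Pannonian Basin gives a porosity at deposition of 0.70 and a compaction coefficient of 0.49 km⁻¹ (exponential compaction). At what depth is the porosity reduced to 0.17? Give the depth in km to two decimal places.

2.89 km

Invert Athy's law: d = ln(n₀/n) / k
d = ln(0.7/0.17) / 0.49 = ln(4.118) / 0.49 = 1.4153 / 0.49 = 2.888 km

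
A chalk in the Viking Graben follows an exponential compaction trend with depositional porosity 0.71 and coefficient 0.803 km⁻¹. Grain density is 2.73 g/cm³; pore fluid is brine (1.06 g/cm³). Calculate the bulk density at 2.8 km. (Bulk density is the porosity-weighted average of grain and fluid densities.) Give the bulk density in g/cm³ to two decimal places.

2.60 g/cm³

Porosity at depth: φ = 0.71·exp(−0.803×2.8) = 0.71×0.1056 = 0.0750
Bulk density: ρ_b = (1−φ)ρ_g + φ·ρ_f = 0.9250×2.73 + 0.0750×1.06
       = 2.525 + 0.079 = 2.605 g/cm³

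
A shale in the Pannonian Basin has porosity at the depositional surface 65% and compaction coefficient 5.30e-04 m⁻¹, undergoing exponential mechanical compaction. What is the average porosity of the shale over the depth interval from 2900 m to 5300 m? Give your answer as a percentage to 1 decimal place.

7.9%

Working in km (1 km = 1000 m; β in km⁻¹ = β in m⁻¹ × 1000):
⟨φ⟩ = (1/(Z₂−Z₁)) ∫ φ₀ e^(−βZ) dZ = φ₀·(e^(−β·Z₁) − e^(−β·Z₂)) / (β·(Z₂−Z₁))
e^(−0.53×2.9) = 0.2150; e^(−0.53×5.3) = 0.0603
⟨φ⟩ = 0.65 × (0.2150 − 0.0603) / (0.53 × 2.4) = 0.65 × 0.1217 = 0.0791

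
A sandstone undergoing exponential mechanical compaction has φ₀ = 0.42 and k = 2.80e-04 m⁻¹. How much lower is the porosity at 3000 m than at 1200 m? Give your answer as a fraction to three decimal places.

0.119

Working in km (1 km = 1000 m; k in km⁻¹ = k in m⁻¹ × 1000):
φ(1.2) = 0.42·e^(−0.28×1.2) = 0.3001
φ(3) = 0.42·e^(−0.28×3) = 0.1813
Δφ = 0.3001 − 0.1813 = 0.1188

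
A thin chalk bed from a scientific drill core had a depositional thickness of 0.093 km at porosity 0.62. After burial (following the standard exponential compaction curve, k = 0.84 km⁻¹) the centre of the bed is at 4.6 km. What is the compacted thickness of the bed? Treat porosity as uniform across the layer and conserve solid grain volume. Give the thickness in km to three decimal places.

Porosity at 4.6 km: φ = 0.62·exp(−0.84×4.6) = 0.0130
Solid-volume conservation: h(1−φ) = h₀(1−φ₀) ⇒ h = h₀·(1−φ₀)/(1−φ)
h = 0.093 × (1 − 0.62)/(1 − 0.0130) = 0.093 × 0.3850 = 0.0358 km

0.036 km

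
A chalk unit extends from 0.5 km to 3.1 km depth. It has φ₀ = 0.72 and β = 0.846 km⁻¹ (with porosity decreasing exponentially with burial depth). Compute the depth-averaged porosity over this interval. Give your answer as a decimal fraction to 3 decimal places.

0.191

⟨φ⟩ = (1/(Z₂−Z₁)) ∫ φ₀ e^(−βZ) dZ = φ₀·(e^(−β·Z₁) − e^(−β·Z₂)) / (β·(Z₂−Z₁))
e^(−0.846×0.5) = 0.6551; e^(−0.846×3.1) = 0.0726
⟨φ⟩ = 0.72 × (0.6551 − 0.0726) / (0.846 × 2.6) = 0.72 × 0.2648 = 0.1907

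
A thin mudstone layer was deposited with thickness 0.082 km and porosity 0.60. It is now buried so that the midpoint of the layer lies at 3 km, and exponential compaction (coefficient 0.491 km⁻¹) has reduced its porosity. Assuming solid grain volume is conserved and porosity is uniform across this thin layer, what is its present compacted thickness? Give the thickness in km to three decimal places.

0.038 km

Porosity at 3 km: phi = 0.6·exp(−0.491×3) = 0.1375
Solid-volume conservation: h(1−phi) = h₀(1−phi₀) ⇒ h = h₀·(1−phi₀)/(1−phi)
h = 0.082 × (1 − 0.6)/(1 − 0.1375) = 0.082 × 0.4638 = 0.0380 km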